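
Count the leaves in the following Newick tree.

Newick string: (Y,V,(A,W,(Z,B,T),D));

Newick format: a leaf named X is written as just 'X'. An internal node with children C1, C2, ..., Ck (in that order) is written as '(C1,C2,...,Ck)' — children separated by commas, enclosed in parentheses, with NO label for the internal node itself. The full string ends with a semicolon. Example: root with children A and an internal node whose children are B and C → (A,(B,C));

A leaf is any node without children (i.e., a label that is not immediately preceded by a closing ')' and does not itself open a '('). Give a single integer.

Newick: (Y,V,(A,W,(Z,B,T),D));
Scan left-to-right; a leaf is any maximal label run not followed by '(':
  pos 1: leaf 'Y' → count = 1
  pos 3: leaf 'V' → count = 2
  pos 6: leaf 'A' → count = 3
  pos 8: leaf 'W' → count = 4
  pos 11: leaf 'Z' → count = 5
  pos 13: leaf 'B' → count = 6
  pos 15: leaf 'T' → count = 7
  pos 18: leaf 'D' → count = 8
Total leaves: 8

Answer: 8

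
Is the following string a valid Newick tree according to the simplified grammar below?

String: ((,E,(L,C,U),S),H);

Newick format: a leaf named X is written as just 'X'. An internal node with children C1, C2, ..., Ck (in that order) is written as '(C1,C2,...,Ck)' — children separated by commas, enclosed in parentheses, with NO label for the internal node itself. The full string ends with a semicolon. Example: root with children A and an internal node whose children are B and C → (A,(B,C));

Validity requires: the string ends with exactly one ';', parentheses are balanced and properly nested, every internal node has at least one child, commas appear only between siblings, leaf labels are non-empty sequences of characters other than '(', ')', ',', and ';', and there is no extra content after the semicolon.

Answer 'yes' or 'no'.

Answer: no

Derivation:
Input: ((,E,(L,C,U),S),H);
Paren balance: 3 '(' vs 3 ')' OK
Ends with single ';': True
Full parse: FAILS (empty leaf label at pos 2)
Valid: False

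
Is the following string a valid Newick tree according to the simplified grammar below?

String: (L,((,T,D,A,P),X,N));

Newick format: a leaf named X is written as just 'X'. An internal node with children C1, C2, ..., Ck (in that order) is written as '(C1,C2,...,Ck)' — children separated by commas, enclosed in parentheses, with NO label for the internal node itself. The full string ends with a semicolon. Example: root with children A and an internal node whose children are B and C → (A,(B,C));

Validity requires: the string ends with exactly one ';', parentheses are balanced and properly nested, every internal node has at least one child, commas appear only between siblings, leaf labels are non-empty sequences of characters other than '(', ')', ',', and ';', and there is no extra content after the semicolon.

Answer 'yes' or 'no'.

Answer: no

Derivation:
Input: (L,((,T,D,A,P),X,N));
Paren balance: 3 '(' vs 3 ')' OK
Ends with single ';': True
Full parse: FAILS (empty leaf label at pos 5)
Valid: False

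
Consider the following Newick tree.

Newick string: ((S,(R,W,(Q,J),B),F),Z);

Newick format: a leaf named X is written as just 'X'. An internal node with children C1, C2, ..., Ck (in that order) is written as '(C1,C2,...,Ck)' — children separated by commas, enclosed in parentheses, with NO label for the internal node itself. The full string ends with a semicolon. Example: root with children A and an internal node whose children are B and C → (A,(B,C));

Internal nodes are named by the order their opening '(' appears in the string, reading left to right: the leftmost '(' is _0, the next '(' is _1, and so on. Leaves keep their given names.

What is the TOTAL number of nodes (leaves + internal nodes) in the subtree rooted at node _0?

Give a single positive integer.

Answer: 12

Derivation:
Newick: ((S,(R,W,(Q,J),B),F),Z);
Locate _0: it is the '(' at position 0 (the 1st '(' reading left to right).
Query: subtree rooted at _0
_0: subtree_size = 1 + 11
  _1: subtree_size = 1 + 9
    S: subtree_size = 1 + 0
    _2: subtree_size = 1 + 6
      R: subtree_size = 1 + 0
      W: subtree_size = 1 + 0
      _3: subtree_size = 1 + 2
        Q: subtree_size = 1 + 0
        J: subtree_size = 1 + 0
      B: subtree_size = 1 + 0
    F: subtree_size = 1 + 0
  Z: subtree_size = 1 + 0
Total subtree size of _0: 12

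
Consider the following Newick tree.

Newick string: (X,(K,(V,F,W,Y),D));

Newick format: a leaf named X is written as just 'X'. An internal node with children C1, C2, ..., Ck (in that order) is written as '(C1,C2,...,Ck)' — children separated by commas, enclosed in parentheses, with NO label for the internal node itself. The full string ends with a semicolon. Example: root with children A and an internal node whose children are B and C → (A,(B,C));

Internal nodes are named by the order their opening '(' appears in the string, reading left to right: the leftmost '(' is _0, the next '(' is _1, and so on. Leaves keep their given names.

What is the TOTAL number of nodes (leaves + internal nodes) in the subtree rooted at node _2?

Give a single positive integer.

Answer: 5

Derivation:
Newick: (X,(K,(V,F,W,Y),D));
Locate _2: it is the '(' at position 6 (the 3rd '(' reading left to right).
Query: subtree rooted at _2
_2: subtree_size = 1 + 4
  V: subtree_size = 1 + 0
  F: subtree_size = 1 + 0
  W: subtree_size = 1 + 0
  Y: subtree_size = 1 + 0
Total subtree size of _2: 5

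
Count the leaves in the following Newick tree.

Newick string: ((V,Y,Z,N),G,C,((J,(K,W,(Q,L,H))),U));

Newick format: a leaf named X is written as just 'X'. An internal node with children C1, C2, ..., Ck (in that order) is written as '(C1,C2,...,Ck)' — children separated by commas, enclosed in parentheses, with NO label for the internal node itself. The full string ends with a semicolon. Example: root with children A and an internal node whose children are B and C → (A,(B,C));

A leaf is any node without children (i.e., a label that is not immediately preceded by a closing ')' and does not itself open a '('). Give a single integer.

Answer: 13

Derivation:
Newick: ((V,Y,Z,N),G,C,((J,(K,W,(Q,L,H))),U));
Scan left-to-right; a leaf is any maximal label run not followed by '(':
  pos 2: leaf 'V' → count = 1
  pos 4: leaf 'Y' → count = 2
  pos 6: leaf 'Z' → count = 3
  pos 8: leaf 'N' → count = 4
  pos 11: leaf 'G' → count = 5
  pos 13: leaf 'C' → count = 6
  pos 17: leaf 'J' → count = 7
  pos 20: leaf 'K' → count = 8
  pos 22: leaf 'W' → count = 9
  pos 25: leaf 'Q' → count = 10
  pos 27: leaf 'L' → count = 11
  pos 29: leaf 'H' → count = 12
  pos 34: leaf 'U' → count = 13
Total leaves: 13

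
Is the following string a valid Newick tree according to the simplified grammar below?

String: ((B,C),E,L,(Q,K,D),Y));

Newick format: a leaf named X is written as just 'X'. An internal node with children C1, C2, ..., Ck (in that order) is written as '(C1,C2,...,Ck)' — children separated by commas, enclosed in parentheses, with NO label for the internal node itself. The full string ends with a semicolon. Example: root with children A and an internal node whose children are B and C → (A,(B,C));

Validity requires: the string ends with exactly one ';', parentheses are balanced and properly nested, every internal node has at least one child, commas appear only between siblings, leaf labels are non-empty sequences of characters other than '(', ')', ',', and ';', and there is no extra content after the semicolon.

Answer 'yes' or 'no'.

Input: ((B,C),E,L,(Q,K,D),Y));
Paren balance: 3 '(' vs 4 ')' MISMATCH
Ends with single ';': True
Full parse: FAILS (extra content after tree at pos 21)
Valid: False

Answer: no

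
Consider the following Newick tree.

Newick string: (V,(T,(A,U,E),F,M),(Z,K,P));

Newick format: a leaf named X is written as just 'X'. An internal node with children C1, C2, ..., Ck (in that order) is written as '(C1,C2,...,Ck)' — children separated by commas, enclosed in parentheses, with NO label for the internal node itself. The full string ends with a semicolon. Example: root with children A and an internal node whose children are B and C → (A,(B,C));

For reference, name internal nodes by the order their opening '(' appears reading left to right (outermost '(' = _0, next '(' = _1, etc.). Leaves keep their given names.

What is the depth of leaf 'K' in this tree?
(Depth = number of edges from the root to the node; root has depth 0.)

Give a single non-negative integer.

Answer: 2

Derivation:
Newick: (V,(T,(A,U,E),F,M),(Z,K,P));
Naming internals by '(' encounter order: outermost '(' = _0, next = _1, ...
Query node: K
Path from root: _0 -> _3 -> K
Depth of K: 2 (number of edges from root)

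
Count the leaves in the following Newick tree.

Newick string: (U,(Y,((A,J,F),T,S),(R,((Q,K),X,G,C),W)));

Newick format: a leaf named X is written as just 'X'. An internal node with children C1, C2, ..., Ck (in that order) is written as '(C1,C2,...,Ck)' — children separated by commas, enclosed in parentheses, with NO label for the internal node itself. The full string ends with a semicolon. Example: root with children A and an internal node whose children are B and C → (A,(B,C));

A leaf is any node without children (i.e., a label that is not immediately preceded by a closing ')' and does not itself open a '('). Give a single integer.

Newick: (U,(Y,((A,J,F),T,S),(R,((Q,K),X,G,C),W)));
Scan left-to-right; a leaf is any maximal label run not followed by '(':
  pos 1: leaf 'U' → count = 1
  pos 4: leaf 'Y' → count = 2
  pos 8: leaf 'A' → count = 3
  pos 10: leaf 'J' → count = 4
  pos 12: leaf 'F' → count = 5
  pos 15: leaf 'T' → count = 6
  pos 17: leaf 'S' → count = 7
  pos 21: leaf 'R' → count = 8
  pos 25: leaf 'Q' → count = 9
  pos 27: leaf 'K' → count = 10
  pos 30: leaf 'X' → count = 11
  pos 32: leaf 'G' → count = 12
  pos 34: leaf 'C' → count = 13
  pos 37: leaf 'W' → count = 14
Total leaves: 14

Answer: 14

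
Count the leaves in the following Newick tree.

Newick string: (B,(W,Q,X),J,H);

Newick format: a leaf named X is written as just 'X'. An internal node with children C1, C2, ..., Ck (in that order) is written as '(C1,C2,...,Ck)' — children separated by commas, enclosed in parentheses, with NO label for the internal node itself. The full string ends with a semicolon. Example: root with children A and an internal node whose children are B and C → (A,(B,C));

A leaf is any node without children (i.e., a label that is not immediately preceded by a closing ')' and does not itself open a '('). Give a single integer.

Answer: 6

Derivation:
Newick: (B,(W,Q,X),J,H);
Scan left-to-right; a leaf is any maximal label run not followed by '(':
  pos 1: leaf 'B' → count = 1
  pos 4: leaf 'W' → count = 2
  pos 6: leaf 'Q' → count = 3
  pos 8: leaf 'X' → count = 4
  pos 11: leaf 'J' → count = 5
  pos 13: leaf 'H' → count = 6
Total leaves: 6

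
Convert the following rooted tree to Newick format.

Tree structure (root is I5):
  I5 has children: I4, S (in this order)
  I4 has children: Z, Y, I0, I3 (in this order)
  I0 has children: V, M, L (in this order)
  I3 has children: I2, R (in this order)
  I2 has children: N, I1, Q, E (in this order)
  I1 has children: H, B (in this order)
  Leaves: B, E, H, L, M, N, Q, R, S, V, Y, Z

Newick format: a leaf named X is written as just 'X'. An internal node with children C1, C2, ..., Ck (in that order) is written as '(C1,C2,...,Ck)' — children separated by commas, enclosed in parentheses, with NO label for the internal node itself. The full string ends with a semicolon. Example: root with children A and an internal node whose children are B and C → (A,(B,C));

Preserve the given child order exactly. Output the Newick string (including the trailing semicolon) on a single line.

Answer: ((Z,Y,(V,M,L),((N,(H,B),Q,E),R)),S);

Derivation:
internal I5 with children ['I4', 'S']
  internal I4 with children ['Z', 'Y', 'I0', 'I3']
    leaf 'Z' → 'Z'
    leaf 'Y' → 'Y'
    internal I0 with children ['V', 'M', 'L']
      leaf 'V' → 'V'
      leaf 'M' → 'M'
      leaf 'L' → 'L'
    → '(V,M,L)'
    internal I3 with children ['I2', 'R']
      internal I2 with children ['N', 'I1', 'Q', 'E']
        leaf 'N' → 'N'
        internal I1 with children ['H', 'B']
          leaf 'H' → 'H'
          leaf 'B' → 'B'
        → '(H,B)'
        leaf 'Q' → 'Q'
        leaf 'E' → 'E'
      → '(N,(H,B),Q,E)'
      leaf 'R' → 'R'
    → '((N,(H,B),Q,E),R)'
  → '(Z,Y,(V,M,L),((N,(H,B),Q,E),R))'
  leaf 'S' → 'S'
→ '((Z,Y,(V,M,L),((N,(H,B),Q,E),R)),S)'
Final: ((Z,Y,(V,M,L),((N,(H,B),Q,E),R)),S);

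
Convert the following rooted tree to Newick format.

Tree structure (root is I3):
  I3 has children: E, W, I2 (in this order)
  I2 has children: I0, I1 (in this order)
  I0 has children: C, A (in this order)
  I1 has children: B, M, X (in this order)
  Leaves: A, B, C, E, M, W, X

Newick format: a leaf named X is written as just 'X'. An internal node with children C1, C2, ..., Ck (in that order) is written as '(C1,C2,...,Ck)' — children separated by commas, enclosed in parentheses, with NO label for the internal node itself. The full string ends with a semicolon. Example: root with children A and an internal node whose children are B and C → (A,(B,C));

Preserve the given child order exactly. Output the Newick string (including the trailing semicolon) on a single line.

Answer: (E,W,((C,A),(B,M,X)));

Derivation:
internal I3 with children ['E', 'W', 'I2']
  leaf 'E' → 'E'
  leaf 'W' → 'W'
  internal I2 with children ['I0', 'I1']
    internal I0 with children ['C', 'A']
      leaf 'C' → 'C'
      leaf 'A' → 'A'
    → '(C,A)'
    internal I1 with children ['B', 'M', 'X']
      leaf 'B' → 'B'
      leaf 'M' → 'M'
      leaf 'X' → 'X'
    → '(B,M,X)'
  → '((C,A),(B,M,X))'
→ '(E,W,((C,A),(B,M,X)))'
Final: (E,W,((C,A),(B,M,X)));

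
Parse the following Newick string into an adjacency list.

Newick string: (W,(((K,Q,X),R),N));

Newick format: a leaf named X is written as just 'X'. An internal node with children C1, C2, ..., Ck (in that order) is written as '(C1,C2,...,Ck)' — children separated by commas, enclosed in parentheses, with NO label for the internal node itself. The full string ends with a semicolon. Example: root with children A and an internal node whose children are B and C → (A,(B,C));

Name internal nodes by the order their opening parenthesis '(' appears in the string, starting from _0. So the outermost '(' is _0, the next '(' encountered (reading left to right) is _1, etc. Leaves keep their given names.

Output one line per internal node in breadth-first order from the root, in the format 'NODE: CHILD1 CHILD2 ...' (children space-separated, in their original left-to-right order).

Input: (W,(((K,Q,X),R),N));
Scanning left-to-right, naming '(' by encounter order:
  pos 0: '(' -> open internal node _0 (depth 1)
  pos 3: '(' -> open internal node _1 (depth 2)
  pos 4: '(' -> open internal node _2 (depth 3)
  pos 5: '(' -> open internal node _3 (depth 4)
  pos 11: ')' -> close internal node _3 (now at depth 3)
  pos 14: ')' -> close internal node _2 (now at depth 2)
  pos 17: ')' -> close internal node _1 (now at depth 1)
  pos 18: ')' -> close internal node _0 (now at depth 0)
Total internal nodes: 4
BFS adjacency from root:
  _0: W _1
  _1: _2 N
  _2: _3 R
  _3: K Q X

Answer: _0: W _1
_1: _2 N
_2: _3 R
_3: K Q X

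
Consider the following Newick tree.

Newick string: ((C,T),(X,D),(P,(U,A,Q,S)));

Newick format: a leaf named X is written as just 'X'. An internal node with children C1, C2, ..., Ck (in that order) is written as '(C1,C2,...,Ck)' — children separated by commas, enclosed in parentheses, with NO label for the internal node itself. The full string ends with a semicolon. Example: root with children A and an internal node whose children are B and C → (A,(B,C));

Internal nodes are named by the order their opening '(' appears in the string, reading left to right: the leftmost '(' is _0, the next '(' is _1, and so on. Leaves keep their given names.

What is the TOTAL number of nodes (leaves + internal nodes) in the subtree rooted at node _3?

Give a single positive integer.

Newick: ((C,T),(X,D),(P,(U,A,Q,S)));
Locate _3: it is the '(' at position 13 (the 4th '(' reading left to right).
Query: subtree rooted at _3
_3: subtree_size = 1 + 6
  P: subtree_size = 1 + 0
  _4: subtree_size = 1 + 4
    U: subtree_size = 1 + 0
    A: subtree_size = 1 + 0
    Q: subtree_size = 1 + 0
    S: subtree_size = 1 + 0
Total subtree size of _3: 7

Answer: 7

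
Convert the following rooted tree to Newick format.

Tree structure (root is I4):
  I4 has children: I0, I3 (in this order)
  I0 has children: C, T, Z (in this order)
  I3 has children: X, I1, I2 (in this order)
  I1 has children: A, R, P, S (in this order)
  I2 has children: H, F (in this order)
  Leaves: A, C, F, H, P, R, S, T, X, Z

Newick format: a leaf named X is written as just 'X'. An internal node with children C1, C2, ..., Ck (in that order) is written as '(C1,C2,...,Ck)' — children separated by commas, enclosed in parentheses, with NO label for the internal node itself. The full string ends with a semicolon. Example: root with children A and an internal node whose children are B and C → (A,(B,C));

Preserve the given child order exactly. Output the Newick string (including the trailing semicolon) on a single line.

internal I4 with children ['I0', 'I3']
  internal I0 with children ['C', 'T', 'Z']
    leaf 'C' → 'C'
    leaf 'T' → 'T'
    leaf 'Z' → 'Z'
  → '(C,T,Z)'
  internal I3 with children ['X', 'I1', 'I2']
    leaf 'X' → 'X'
    internal I1 with children ['A', 'R', 'P', 'S']
      leaf 'A' → 'A'
      leaf 'R' → 'R'
      leaf 'P' → 'P'
      leaf 'S' → 'S'
    → '(A,R,P,S)'
    internal I2 with children ['H', 'F']
      leaf 'H' → 'H'
      leaf 'F' → 'F'
    → '(H,F)'
  → '(X,(A,R,P,S),(H,F))'
→ '((C,T,Z),(X,(A,R,P,S),(H,F)))'
Final: ((C,T,Z),(X,(A,R,P,S),(H,F)));

Answer: ((C,T,Z),(X,(A,R,P,S),(H,F)));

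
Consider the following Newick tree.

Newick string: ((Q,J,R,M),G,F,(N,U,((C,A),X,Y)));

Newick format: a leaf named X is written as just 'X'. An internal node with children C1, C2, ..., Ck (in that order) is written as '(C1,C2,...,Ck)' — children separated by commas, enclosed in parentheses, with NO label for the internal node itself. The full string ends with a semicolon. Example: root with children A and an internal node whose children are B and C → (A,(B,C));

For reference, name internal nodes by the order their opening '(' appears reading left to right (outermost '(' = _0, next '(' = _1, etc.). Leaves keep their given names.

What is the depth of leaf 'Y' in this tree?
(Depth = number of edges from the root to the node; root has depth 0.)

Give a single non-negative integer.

Answer: 3

Derivation:
Newick: ((Q,J,R,M),G,F,(N,U,((C,A),X,Y)));
Naming internals by '(' encounter order: outermost '(' = _0, next = _1, ...
Query node: Y
Path from root: _0 -> _2 -> _3 -> Y
Depth of Y: 3 (number of edges from root)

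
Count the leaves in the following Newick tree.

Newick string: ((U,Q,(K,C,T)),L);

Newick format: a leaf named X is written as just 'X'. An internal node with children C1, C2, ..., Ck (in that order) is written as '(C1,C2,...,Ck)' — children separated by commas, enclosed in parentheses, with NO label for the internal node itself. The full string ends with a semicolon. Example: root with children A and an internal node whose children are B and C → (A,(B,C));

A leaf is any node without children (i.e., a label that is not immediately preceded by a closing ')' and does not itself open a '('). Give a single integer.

Answer: 6

Derivation:
Newick: ((U,Q,(K,C,T)),L);
Scan left-to-right; a leaf is any maximal label run not followed by '(':
  pos 2: leaf 'U' → count = 1
  pos 4: leaf 'Q' → count = 2
  pos 7: leaf 'K' → count = 3
  pos 9: leaf 'C' → count = 4
  pos 11: leaf 'T' → count = 5
  pos 15: leaf 'L' → count = 6
Total leaves: 6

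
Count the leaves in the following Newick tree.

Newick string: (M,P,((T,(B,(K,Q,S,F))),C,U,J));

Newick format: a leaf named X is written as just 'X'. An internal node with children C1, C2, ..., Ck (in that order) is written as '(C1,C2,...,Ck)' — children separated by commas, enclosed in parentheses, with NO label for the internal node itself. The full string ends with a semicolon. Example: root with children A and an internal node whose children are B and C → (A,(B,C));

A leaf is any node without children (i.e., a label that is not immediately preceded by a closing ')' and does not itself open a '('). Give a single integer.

Newick: (M,P,((T,(B,(K,Q,S,F))),C,U,J));
Scan left-to-right; a leaf is any maximal label run not followed by '(':
  pos 1: leaf 'M' → count = 1
  pos 3: leaf 'P' → count = 2
  pos 7: leaf 'T' → count = 3
  pos 10: leaf 'B' → count = 4
  pos 13: leaf 'K' → count = 5
  pos 15: leaf 'Q' → count = 6
  pos 17: leaf 'S' → count = 7
  pos 19: leaf 'F' → count = 8
  pos 24: leaf 'C' → count = 9
  pos 26: leaf 'U' → count = 10
  pos 28: leaf 'J' → count = 11
Total leaves: 11

Answer: 11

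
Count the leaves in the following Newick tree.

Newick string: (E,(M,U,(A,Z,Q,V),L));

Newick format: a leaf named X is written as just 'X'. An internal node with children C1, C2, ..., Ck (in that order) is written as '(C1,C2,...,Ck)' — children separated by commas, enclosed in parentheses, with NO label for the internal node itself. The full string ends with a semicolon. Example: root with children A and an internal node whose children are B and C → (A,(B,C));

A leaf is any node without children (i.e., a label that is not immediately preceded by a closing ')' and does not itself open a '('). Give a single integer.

Newick: (E,(M,U,(A,Z,Q,V),L));
Scan left-to-right; a leaf is any maximal label run not followed by '(':
  pos 1: leaf 'E' → count = 1
  pos 4: leaf 'M' → count = 2
  pos 6: leaf 'U' → count = 3
  pos 9: leaf 'A' → count = 4
  pos 11: leaf 'Z' → count = 5
  pos 13: leaf 'Q' → count = 6
  pos 15: leaf 'V' → count = 7
  pos 18: leaf 'L' → count = 8
Total leaves: 8

Answer: 8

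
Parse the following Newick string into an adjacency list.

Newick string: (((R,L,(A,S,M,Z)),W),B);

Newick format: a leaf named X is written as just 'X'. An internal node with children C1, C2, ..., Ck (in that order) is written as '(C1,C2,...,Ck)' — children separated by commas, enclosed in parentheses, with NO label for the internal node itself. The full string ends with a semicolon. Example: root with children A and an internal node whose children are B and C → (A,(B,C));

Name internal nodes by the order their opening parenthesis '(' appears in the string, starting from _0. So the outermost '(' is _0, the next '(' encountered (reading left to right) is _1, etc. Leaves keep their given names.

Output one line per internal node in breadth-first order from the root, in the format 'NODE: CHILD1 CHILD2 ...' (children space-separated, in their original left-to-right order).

Answer: _0: _1 B
_1: _2 W
_2: R L _3
_3: A S M Z

Derivation:
Input: (((R,L,(A,S,M,Z)),W),B);
Scanning left-to-right, naming '(' by encounter order:
  pos 0: '(' -> open internal node _0 (depth 1)
  pos 1: '(' -> open internal node _1 (depth 2)
  pos 2: '(' -> open internal node _2 (depth 3)
  pos 7: '(' -> open internal node _3 (depth 4)
  pos 15: ')' -> close internal node _3 (now at depth 3)
  pos 16: ')' -> close internal node _2 (now at depth 2)
  pos 19: ')' -> close internal node _1 (now at depth 1)
  pos 22: ')' -> close internal node _0 (now at depth 0)
Total internal nodes: 4
BFS adjacency from root:
  _0: _1 B
  _1: _2 W
  _2: R L _3
  _3: A S M Z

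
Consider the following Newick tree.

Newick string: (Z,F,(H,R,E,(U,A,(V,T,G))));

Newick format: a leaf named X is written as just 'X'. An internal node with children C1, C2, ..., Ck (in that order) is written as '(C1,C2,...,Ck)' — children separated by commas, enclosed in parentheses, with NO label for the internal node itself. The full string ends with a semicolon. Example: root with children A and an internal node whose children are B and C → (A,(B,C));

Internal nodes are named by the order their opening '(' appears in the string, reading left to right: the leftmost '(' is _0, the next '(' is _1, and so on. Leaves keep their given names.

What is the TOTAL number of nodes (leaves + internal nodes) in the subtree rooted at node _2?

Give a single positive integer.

Answer: 7

Derivation:
Newick: (Z,F,(H,R,E,(U,A,(V,T,G))));
Locate _2: it is the '(' at position 12 (the 3rd '(' reading left to right).
Query: subtree rooted at _2
_2: subtree_size = 1 + 6
  U: subtree_size = 1 + 0
  A: subtree_size = 1 + 0
  _3: subtree_size = 1 + 3
    V: subtree_size = 1 + 0
    T: subtree_size = 1 + 0
    G: subtree_size = 1 + 0
Total subtree size of _2: 7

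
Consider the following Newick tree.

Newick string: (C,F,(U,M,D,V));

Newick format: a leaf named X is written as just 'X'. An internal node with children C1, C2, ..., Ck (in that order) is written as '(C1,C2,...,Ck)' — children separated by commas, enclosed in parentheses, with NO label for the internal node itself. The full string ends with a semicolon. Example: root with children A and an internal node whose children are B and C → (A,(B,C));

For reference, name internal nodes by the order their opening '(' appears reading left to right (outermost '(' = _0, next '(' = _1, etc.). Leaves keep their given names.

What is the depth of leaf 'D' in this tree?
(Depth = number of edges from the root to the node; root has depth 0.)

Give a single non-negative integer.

Newick: (C,F,(U,M,D,V));
Naming internals by '(' encounter order: outermost '(' = _0, next = _1, ...
Query node: D
Path from root: _0 -> _1 -> D
Depth of D: 2 (number of edges from root)

Answer: 2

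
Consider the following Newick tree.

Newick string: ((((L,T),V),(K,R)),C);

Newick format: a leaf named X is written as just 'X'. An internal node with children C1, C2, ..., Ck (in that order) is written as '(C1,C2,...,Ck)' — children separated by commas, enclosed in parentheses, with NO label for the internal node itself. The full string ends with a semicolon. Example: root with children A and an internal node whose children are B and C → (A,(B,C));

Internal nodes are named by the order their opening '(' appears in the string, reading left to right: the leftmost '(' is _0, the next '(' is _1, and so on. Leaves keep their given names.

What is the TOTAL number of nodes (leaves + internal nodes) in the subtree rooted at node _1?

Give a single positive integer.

Answer: 9

Derivation:
Newick: ((((L,T),V),(K,R)),C);
Locate _1: it is the '(' at position 1 (the 2nd '(' reading left to right).
Query: subtree rooted at _1
_1: subtree_size = 1 + 8
  _2: subtree_size = 1 + 4
    _3: subtree_size = 1 + 2
      L: subtree_size = 1 + 0
      T: subtree_size = 1 + 0
    V: subtree_size = 1 + 0
  _4: subtree_size = 1 + 2
    K: subtree_size = 1 + 0
    R: subtree_size = 1 + 0
Total subtree size of _1: 9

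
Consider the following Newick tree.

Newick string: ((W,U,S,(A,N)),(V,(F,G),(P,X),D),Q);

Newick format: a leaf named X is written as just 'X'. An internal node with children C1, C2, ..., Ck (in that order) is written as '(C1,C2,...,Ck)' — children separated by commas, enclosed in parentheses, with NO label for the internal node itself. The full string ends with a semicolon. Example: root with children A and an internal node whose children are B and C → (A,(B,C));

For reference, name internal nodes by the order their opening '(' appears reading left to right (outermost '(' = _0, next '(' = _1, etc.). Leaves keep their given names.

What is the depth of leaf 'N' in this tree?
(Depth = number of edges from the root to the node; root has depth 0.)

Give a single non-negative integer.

Newick: ((W,U,S,(A,N)),(V,(F,G),(P,X),D),Q);
Naming internals by '(' encounter order: outermost '(' = _0, next = _1, ...
Query node: N
Path from root: _0 -> _1 -> _2 -> N
Depth of N: 3 (number of edges from root)

Answer: 3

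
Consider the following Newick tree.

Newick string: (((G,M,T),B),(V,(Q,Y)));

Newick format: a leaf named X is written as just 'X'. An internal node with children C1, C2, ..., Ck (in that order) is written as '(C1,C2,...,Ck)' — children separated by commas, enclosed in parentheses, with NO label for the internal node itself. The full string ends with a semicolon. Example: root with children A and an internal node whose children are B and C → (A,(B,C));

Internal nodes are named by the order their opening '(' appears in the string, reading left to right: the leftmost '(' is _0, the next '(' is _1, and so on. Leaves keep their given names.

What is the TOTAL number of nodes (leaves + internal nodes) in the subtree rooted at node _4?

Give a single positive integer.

Newick: (((G,M,T),B),(V,(Q,Y)));
Locate _4: it is the '(' at position 16 (the 5th '(' reading left to right).
Query: subtree rooted at _4
_4: subtree_size = 1 + 2
  Q: subtree_size = 1 + 0
  Y: subtree_size = 1 + 0
Total subtree size of _4: 3

Answer: 3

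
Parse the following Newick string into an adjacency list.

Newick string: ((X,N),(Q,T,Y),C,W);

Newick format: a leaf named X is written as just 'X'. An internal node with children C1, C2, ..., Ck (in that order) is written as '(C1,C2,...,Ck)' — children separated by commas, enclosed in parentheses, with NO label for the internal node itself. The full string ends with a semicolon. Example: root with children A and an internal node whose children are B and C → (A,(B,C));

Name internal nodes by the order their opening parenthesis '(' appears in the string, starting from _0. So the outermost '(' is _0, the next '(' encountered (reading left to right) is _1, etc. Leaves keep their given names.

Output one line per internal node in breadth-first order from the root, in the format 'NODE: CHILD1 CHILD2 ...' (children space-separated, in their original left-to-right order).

Input: ((X,N),(Q,T,Y),C,W);
Scanning left-to-right, naming '(' by encounter order:
  pos 0: '(' -> open internal node _0 (depth 1)
  pos 1: '(' -> open internal node _1 (depth 2)
  pos 5: ')' -> close internal node _1 (now at depth 1)
  pos 7: '(' -> open internal node _2 (depth 2)
  pos 13: ')' -> close internal node _2 (now at depth 1)
  pos 18: ')' -> close internal node _0 (now at depth 0)
Total internal nodes: 3
BFS adjacency from root:
  _0: _1 _2 C W
  _1: X N
  _2: Q T Y

Answer: _0: _1 _2 C W
_1: X N
_2: Q T Y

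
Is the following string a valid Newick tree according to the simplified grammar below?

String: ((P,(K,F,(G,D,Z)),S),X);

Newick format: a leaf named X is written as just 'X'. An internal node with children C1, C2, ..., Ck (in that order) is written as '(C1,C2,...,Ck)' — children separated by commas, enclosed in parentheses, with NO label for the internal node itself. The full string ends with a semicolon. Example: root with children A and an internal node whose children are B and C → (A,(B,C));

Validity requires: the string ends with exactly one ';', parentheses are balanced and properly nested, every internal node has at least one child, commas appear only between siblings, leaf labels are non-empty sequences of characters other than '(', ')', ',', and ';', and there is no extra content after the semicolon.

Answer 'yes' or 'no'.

Input: ((P,(K,F,(G,D,Z)),S),X);
Paren balance: 4 '(' vs 4 ')' OK
Ends with single ';': True
Full parse: OK
Valid: True

Answer: yes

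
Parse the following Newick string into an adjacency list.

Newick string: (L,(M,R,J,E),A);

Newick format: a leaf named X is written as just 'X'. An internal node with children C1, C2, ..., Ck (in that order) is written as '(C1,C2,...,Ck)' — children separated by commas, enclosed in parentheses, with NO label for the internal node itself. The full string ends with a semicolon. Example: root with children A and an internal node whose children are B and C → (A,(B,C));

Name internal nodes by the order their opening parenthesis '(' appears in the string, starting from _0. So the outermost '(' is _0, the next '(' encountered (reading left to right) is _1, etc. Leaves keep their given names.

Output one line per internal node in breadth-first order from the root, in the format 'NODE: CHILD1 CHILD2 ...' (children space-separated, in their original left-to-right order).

Answer: _0: L _1 A
_1: M R J E

Derivation:
Input: (L,(M,R,J,E),A);
Scanning left-to-right, naming '(' by encounter order:
  pos 0: '(' -> open internal node _0 (depth 1)
  pos 3: '(' -> open internal node _1 (depth 2)
  pos 11: ')' -> close internal node _1 (now at depth 1)
  pos 14: ')' -> close internal node _0 (now at depth 0)
Total internal nodes: 2
BFS adjacency from root:
  _0: L _1 A
  _1: M R J E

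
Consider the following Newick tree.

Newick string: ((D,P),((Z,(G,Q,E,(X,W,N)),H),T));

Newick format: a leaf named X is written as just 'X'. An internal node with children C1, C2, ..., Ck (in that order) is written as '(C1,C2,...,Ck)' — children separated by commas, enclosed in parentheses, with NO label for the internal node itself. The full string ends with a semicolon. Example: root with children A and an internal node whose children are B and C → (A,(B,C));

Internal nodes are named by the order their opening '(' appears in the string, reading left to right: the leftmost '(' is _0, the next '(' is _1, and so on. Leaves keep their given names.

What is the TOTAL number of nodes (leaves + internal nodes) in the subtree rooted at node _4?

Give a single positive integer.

Answer: 8

Derivation:
Newick: ((D,P),((Z,(G,Q,E,(X,W,N)),H),T));
Locate _4: it is the '(' at position 11 (the 5th '(' reading left to right).
Query: subtree rooted at _4
_4: subtree_size = 1 + 7
  G: subtree_size = 1 + 0
  Q: subtree_size = 1 + 0
  E: subtree_size = 1 + 0
  _5: subtree_size = 1 + 3
    X: subtree_size = 1 + 0
    W: subtree_size = 1 + 0
    N: subtree_size = 1 + 0
Total subtree size of _4: 8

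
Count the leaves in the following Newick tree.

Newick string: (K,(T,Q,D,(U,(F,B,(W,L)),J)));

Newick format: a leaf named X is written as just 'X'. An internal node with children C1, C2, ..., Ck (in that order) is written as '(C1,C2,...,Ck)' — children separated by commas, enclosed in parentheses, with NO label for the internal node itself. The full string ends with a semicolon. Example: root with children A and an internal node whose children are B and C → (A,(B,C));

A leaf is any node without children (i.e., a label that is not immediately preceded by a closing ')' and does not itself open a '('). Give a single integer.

Newick: (K,(T,Q,D,(U,(F,B,(W,L)),J)));
Scan left-to-right; a leaf is any maximal label run not followed by '(':
  pos 1: leaf 'K' → count = 1
  pos 4: leaf 'T' → count = 2
  pos 6: leaf 'Q' → count = 3
  pos 8: leaf 'D' → count = 4
  pos 11: leaf 'U' → count = 5
  pos 14: leaf 'F' → count = 6
  pos 16: leaf 'B' → count = 7
  pos 19: leaf 'W' → count = 8
  pos 21: leaf 'L' → count = 9
  pos 25: leaf 'J' → count = 10
Total leaves: 10

Answer: 10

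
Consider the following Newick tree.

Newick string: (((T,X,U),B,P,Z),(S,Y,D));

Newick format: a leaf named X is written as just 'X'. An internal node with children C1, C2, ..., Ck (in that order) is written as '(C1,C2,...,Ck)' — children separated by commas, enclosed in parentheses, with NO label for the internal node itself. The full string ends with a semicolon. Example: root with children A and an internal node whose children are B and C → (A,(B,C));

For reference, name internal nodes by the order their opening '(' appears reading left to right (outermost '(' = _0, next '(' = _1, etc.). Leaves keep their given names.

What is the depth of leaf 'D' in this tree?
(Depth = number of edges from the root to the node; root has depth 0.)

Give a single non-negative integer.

Newick: (((T,X,U),B,P,Z),(S,Y,D));
Naming internals by '(' encounter order: outermost '(' = _0, next = _1, ...
Query node: D
Path from root: _0 -> _3 -> D
Depth of D: 2 (number of edges from root)

Answer: 2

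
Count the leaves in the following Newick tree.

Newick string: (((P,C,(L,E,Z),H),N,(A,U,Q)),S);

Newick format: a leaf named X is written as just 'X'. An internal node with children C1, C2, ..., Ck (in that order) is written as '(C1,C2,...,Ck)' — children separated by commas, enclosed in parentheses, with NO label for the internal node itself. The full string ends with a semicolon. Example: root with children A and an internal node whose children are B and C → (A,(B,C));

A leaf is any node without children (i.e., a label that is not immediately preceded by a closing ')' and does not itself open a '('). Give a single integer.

Answer: 11

Derivation:
Newick: (((P,C,(L,E,Z),H),N,(A,U,Q)),S);
Scan left-to-right; a leaf is any maximal label run not followed by '(':
  pos 3: leaf 'P' → count = 1
  pos 5: leaf 'C' → count = 2
  pos 8: leaf 'L' → count = 3
  pos 10: leaf 'E' → count = 4
  pos 12: leaf 'Z' → count = 5
  pos 15: leaf 'H' → count = 6
  pos 18: leaf 'N' → count = 7
  pos 21: leaf 'A' → count = 8
  pos 23: leaf 'U' → count = 9
  pos 25: leaf 'Q' → count = 10
  pos 29: leaf 'S' → count = 11
Total leaves: 11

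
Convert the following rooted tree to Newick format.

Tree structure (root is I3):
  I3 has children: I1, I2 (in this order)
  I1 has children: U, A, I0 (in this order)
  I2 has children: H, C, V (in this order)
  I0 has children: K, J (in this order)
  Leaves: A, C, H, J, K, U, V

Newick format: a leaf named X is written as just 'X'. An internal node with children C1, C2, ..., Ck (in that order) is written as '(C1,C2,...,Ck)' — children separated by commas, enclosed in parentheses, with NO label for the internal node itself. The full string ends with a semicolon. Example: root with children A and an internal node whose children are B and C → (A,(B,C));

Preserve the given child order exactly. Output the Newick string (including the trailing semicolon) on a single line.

internal I3 with children ['I1', 'I2']
  internal I1 with children ['U', 'A', 'I0']
    leaf 'U' → 'U'
    leaf 'A' → 'A'
    internal I0 with children ['K', 'J']
      leaf 'K' → 'K'
      leaf 'J' → 'J'
    → '(K,J)'
  → '(U,A,(K,J))'
  internal I2 with children ['H', 'C', 'V']
    leaf 'H' → 'H'
    leaf 'C' → 'C'
    leaf 'V' → 'V'
  → '(H,C,V)'
→ '((U,A,(K,J)),(H,C,V))'
Final: ((U,A,(K,J)),(H,C,V));

Answer: ((U,A,(K,J)),(H,C,V));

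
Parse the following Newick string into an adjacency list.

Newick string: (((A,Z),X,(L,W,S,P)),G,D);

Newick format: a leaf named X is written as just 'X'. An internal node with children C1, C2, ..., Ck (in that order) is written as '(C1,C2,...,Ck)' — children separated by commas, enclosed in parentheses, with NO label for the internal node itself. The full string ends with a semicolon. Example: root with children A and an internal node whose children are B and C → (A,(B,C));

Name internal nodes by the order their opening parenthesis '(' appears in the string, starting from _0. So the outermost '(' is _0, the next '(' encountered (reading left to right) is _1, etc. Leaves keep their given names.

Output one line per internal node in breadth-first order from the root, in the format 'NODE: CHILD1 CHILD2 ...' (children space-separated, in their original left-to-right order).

Input: (((A,Z),X,(L,W,S,P)),G,D);
Scanning left-to-right, naming '(' by encounter order:
  pos 0: '(' -> open internal node _0 (depth 1)
  pos 1: '(' -> open internal node _1 (depth 2)
  pos 2: '(' -> open internal node _2 (depth 3)
  pos 6: ')' -> close internal node _2 (now at depth 2)
  pos 10: '(' -> open internal node _3 (depth 3)
  pos 18: ')' -> close internal node _3 (now at depth 2)
  pos 19: ')' -> close internal node _1 (now at depth 1)
  pos 24: ')' -> close internal node _0 (now at depth 0)
Total internal nodes: 4
BFS adjacency from root:
  _0: _1 G D
  _1: _2 X _3
  _2: A Z
  _3: L W S P

Answer: _0: _1 G D
_1: _2 X _3
_2: A Z
_3: L W S P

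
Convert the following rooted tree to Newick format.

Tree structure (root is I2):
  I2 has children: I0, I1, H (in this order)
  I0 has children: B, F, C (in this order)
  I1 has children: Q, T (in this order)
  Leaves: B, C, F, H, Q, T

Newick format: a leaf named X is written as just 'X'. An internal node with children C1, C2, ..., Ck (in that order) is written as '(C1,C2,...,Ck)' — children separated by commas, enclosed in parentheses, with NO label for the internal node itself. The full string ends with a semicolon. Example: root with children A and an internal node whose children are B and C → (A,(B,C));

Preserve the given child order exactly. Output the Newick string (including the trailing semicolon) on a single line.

Answer: ((B,F,C),(Q,T),H);

Derivation:
internal I2 with children ['I0', 'I1', 'H']
  internal I0 with children ['B', 'F', 'C']
    leaf 'B' → 'B'
    leaf 'F' → 'F'
    leaf 'C' → 'C'
  → '(B,F,C)'
  internal I1 with children ['Q', 'T']
    leaf 'Q' → 'Q'
    leaf 'T' → 'T'
  → '(Q,T)'
  leaf 'H' → 'H'
→ '((B,F,C),(Q,T),H)'
Final: ((B,F,C),(Q,T),H);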